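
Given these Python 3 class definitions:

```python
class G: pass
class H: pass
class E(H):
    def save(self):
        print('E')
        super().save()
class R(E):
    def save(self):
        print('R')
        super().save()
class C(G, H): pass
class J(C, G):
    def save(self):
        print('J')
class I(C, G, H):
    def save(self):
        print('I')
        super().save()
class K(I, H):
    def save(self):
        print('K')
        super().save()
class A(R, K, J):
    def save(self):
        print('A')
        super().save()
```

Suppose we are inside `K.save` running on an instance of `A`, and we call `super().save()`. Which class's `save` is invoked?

I

L[A] = A + merge(L[R], L[K], L[J], [R K J])
  take R:  [R E H object] + [K I C G H object] + [J C G H object] + [R K J]
  take E:  [E H object] + [K I C G H object] + [J C G H object] + [K J]
  take K:  [H object] + [K I C G H object] + [J C G H object] + [K J]
  take I:  [H object] + [I C G H object] + [J C G H object] + [J]
  take J:  [H object] + [C G H object] + [J C G H object] + [J]
  take C:  [H object] + [C G H object] + [C G H object]
  take G:  [H object] + [G H object] + [G H object]
  take H:  [H object] + [H object] + [H object]
  take object:  [object] + [object] + [object]
MRO: A R E K I J C G H object
super() in K.save on a A instance goes to the class after K in A's MRO: I.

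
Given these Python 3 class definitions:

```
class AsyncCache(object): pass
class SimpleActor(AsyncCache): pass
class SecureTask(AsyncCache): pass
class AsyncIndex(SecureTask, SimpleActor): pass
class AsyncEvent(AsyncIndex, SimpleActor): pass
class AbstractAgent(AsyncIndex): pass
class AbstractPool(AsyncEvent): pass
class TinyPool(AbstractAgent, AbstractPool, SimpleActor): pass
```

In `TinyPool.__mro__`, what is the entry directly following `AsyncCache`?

L[TinyPool] = TinyPool + merge(L[AbstractAgent], L[AbstractPool], L[SimpleActor], [AbstractAgent AbstractPool SimpleActor])
  take AbstractAgent:  [AbstractAgent AsyncIndex SecureTask SimpleActor AsyncCache object] + [AbstractPool AsyncEvent AsyncIndex SecureTask SimpleActor AsyncCache object] + [SimpleActor AsyncCache object] + [AbstractAgent AbstractPool SimpleActor]
  take AbstractPool:  [AsyncIndex SecureTask SimpleActor AsyncCache object] + [AbstractPool AsyncEvent AsyncIndex SecureTask SimpleActor AsyncCache object] + [SimpleActor AsyncCache object] + [AbstractPool SimpleActor]
  take AsyncEvent:  [AsyncIndex SecureTask SimpleActor AsyncCache object] + [AsyncEvent AsyncIndex SecureTask SimpleActor AsyncCache object] + [SimpleActor AsyncCache object] + [SimpleActor]
  take AsyncIndex:  [AsyncIndex SecureTask SimpleActor AsyncCache object] + [AsyncIndex SecureTask SimpleActor AsyncCache object] + [SimpleActor AsyncCache object] + [SimpleActor]
  take SecureTask:  [SecureTask SimpleActor AsyncCache object] + [SecureTask SimpleActor AsyncCache object] + [SimpleActor AsyncCache object] + [SimpleActor]
  take SimpleActor:  [SimpleActor AsyncCache object] + [SimpleActor AsyncCache object] + [SimpleActor AsyncCache object] + [SimpleActor]
  take AsyncCache:  [AsyncCache object] + [AsyncCache object] + [AsyncCache object]
  take object:  [object] + [object] + [object]
MRO: TinyPool AbstractAgent AbstractPool AsyncEvent AsyncIndex SecureTask SimpleActor AsyncCache object
AsyncCache is at position 7; next is object.

object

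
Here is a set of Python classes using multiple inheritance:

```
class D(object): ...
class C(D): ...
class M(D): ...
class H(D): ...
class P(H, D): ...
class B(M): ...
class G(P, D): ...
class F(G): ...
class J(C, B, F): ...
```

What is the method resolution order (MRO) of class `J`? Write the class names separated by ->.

J -> C -> B -> M -> F -> G -> P -> H -> D -> object

L[J] = J + merge(L[C], L[B], L[F], [C B F])
  take C:  [C D object] + [B M D object] + [F G P H D object] + [C B F]
  take B:  [D object] + [B M D object] + [F G P H D object] + [B F]
  take M:  [D object] + [M D object] + [F G P H D object] + [F]
  take F:  [D object] + [D object] + [F G P H D object] + [F]
  take G:  [D object] + [D object] + [G P H D object]
  take P:  [D object] + [D object] + [P H D object]
  take H:  [D object] + [D object] + [H D object]
  take D:  [D object] + [D object] + [D object]
  take object:  [object] + [object] + [object]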